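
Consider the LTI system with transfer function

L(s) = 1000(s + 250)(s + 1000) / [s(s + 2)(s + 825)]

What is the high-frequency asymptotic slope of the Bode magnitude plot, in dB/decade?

Each pole contributes −20 dB/decade at high frequency; each zero contributes +20 dB/decade.
Net: 2 zero(s) − 3 pole(s) → -20 dB/decade.

-20 dB/decade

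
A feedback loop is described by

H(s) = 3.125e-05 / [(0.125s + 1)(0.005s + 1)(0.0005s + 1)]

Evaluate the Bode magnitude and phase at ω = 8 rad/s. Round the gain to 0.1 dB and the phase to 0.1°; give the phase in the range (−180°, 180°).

-93.1 dB, -47.5°

At ω = 8 rad/s:
pole (1 + j8·0.125) = 1 + j1 → |·| ≈ 1.4142, ∠ ≈ 45.00°
pole (1 + j8·0.005) = 1 + j0.04 → |·| ≈ 1.0008, ∠ ≈ 2.29°
pole (1 + j8·0.0005) = 1 + j0.004 → |·| ≈ 1, ∠ ≈ 0.23°
|H| = 3.125e-05 · 1 / (1.4142 · 1.0008 · 1) ≈ 2.208e-05
Gain = 20 log₁₀(2.208e-05) ≈ -93.12 dB
∠H = (0°) − (45.00° + 2.29° + 0.23°) = -47.52°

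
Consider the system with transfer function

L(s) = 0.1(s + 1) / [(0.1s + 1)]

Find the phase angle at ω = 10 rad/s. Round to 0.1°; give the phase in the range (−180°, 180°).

At ω = 10 rad/s:
zero (1 + j10·1) = 1 + j10 → |·| ≈ 10.05, ∠ ≈ 84.29°
pole (1 + j10·0.1) = 1 + j1 → |·| ≈ 1.4142, ∠ ≈ 45.00°
∠L = (84.29°) − (45.00°) = 39.29°

39.3°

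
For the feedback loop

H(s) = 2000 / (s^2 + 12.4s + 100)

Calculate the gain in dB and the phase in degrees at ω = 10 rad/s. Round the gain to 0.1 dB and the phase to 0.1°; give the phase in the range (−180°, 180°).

24.2 dB, -90.0°

At s = jω = j10:
quadratic: (j10)² + 12.4·j10 + 100 = 0 + j124 → |·| ≈ 124, ∠ ≈ 90.00°
|H| = 2000 / 124 ≈ 16.129
Gain = 20 log₁₀(16.129) ≈ 24.15 dB
∠H = 0.00° − 90.00° = -90.00°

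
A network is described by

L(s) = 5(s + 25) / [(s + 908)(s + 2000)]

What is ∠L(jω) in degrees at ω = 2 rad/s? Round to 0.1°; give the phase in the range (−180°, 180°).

At s = jω = j2:
zero (s+25): 25 + j2 → |·| = √(25²+2²) = √629 ≈ 25.08, ∠ = arctan(2/25) ≈ 4.57°
pole (s+908): 908 + j2 → |·| = √(908²+2²) = √824468 ≈ 908, ∠ = arctan(2/908) ≈ 0.13°
pole (s+2000): 2000 + j2 → |·| = √(2000²+2²) = √4000004 ≈ 2000, ∠ = arctan(2/2000) ≈ 0.06°
∠L = 4.57° − 0.19° = 4.38°

4.4°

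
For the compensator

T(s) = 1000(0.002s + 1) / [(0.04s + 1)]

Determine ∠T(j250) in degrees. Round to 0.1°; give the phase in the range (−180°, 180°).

-57.7°

At ω = 250 rad/s:
zero (1 + j250·0.002) = 1 + j0.5 → |·| ≈ 1.118, ∠ ≈ 26.57°
pole (1 + j250·0.04) = 1 + j10 → |·| ≈ 10.05, ∠ ≈ 84.29°
∠T = (26.57°) − (84.29°) = -57.72°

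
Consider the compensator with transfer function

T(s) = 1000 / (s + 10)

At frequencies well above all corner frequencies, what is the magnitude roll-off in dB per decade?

Each pole contributes −20 dB/decade at high frequency; each zero contributes +20 dB/decade.
Net: 0 zero(s) − 1 pole(s) → -20 dB/decade.

-20 dB/decade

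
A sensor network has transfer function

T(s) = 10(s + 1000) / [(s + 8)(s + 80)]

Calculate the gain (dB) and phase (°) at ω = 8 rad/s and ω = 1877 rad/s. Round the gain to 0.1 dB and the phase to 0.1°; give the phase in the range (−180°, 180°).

At s = jω = j8:
zero (s+1000): 1000 + j8 → |·| = √(1000²+8²) = √1000064 ≈ 1000, ∠ = arctan(8/1000) ≈ 0.46°
pole (s+8): 8 + j8 → |·| = √(8²+8²) = √128 ≈ 11.314, ∠ = arctan(8/8) ≈ 45.00°
pole (s+80): 80 + j8 → |·| = √(80²+8²) = √6464 ≈ 80.399, ∠ = arctan(8/80) ≈ 5.71°
|T| = 10 · 1000 / 909.63 ≈ 10.993
Gain = 20 log₁₀(10.993) ≈ 20.82 dB
∠T = 0.46° − 50.71° = -50.25°

At s = jω = j1877:
zero (s+1000): 1000 + j1877 → |·| = √(1000²+1877²) = √4523129 ≈ 2126.8, ∠ = arctan(1877/1000) ≈ 61.95°
pole (s+8): 8 + j1877 → |·| = √(8²+1877²) = √3523193 ≈ 1877, ∠ = arctan(1877/8) ≈ 89.76°
pole (s+80): 80 + j1877 → |·| = √(80²+1877²) = √3529529 ≈ 1878.7, ∠ = arctan(1877/80) ≈ 87.56°
|T| = 10 · 2126.8 / 3.5263e+06 ≈ 0.0060313
Gain = 20 log₁₀(0.0060313) ≈ -44.39 dB
∠T = 61.95° − 177.32° = -115.37°

ω = 8: 20.8 dB, -50.3°; ω = 1877: -44.4 dB, -115.4°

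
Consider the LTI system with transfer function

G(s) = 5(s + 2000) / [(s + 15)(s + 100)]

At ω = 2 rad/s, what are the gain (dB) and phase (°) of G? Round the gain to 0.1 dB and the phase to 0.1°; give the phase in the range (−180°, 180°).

At s = jω = j2:
zero (s+2000): 2000 + j2 → |·| = √(2000²+2²) = √4000004 ≈ 2000, ∠ = arctan(2/2000) ≈ 0.06°
pole (s+15): 15 + j2 → |·| = √(15²+2²) = √229 ≈ 15.133, ∠ = arctan(2/15) ≈ 7.59°
pole (s+100): 100 + j2 → |·| = √(100²+2²) = √10004 ≈ 100.02, ∠ = arctan(2/100) ≈ 1.15°
|G| = 5 · 2000 / 1513.6 ≈ 6.6068
Gain = 20 log₁₀(6.6068) ≈ 16.40 dB
∠G = 0.06° − 8.74° = -8.68°

16.4 dB, -8.7°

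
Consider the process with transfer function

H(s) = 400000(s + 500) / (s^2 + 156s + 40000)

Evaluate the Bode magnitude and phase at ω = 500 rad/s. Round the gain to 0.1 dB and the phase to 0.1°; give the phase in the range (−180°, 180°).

At s = jω = j500:
zero (s+500): 500 + j500 → |·| = √(500²+500²) = √500000 ≈ 707.11, ∠ = arctan(500/500) ≈ 45.00°
quadratic: (j500)² + 156·j500 + 40000 = -210000 + j78000 → |·| ≈ 2.2402e+05, ∠ ≈ 159.62°
|H| = 400000 · 707.11 / 2.2402e+05 ≈ 1262.6
Gain = 20 log₁₀(1262.6) ≈ 62.03 dB
∠H = 45.00° − 159.62° = -114.62°

62.0 dB, -114.6°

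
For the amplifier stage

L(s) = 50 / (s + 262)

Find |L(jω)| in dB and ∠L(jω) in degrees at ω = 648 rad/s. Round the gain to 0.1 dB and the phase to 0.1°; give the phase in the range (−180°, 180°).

At s = jω = j648:
pole (s+262): 262 + j648 → |·| = √(262²+648²) = √488548 ≈ 698.96, ∠ = arctan(648/262) ≈ 67.99°
|L| = 50 / 698.96 ≈ 0.071535
Gain = 20 log₁₀(0.071535) ≈ -22.91 dB
∠L = 0.00° − 67.99° = -67.99°

-22.9 dB, -68.0°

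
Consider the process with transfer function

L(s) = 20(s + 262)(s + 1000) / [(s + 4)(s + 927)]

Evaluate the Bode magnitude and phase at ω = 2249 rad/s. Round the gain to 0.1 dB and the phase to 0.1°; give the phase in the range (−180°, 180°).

At s = jω = j2249:
zero (s+262): 262 + j2249 → |·| = √(262²+2249²) = √5126645 ≈ 2264.2, ∠ = arctan(2249/262) ≈ 83.36°
zero (s+1000): 1000 + j2249 → |·| = √(1000²+2249²) = √6058001 ≈ 2461.3, ∠ = arctan(2249/1000) ≈ 66.03°
pole (s+4): 4 + j2249 → |·| = √(4²+2249²) = √5058017 ≈ 2249, ∠ = arctan(2249/4) ≈ 89.90°
pole (s+927): 927 + j2249 → |·| = √(927²+2249²) = √5917330 ≈ 2432.6, ∠ = arctan(2249/927) ≈ 67.60°
|L| = 20 · 5.5729e+06 / 5.4709e+06 ≈ 20.373
Gain = 20 log₁₀(20.373) ≈ 26.18 dB
∠L = 149.39° − 157.50° = -8.11°

26.2 dB, -8.1°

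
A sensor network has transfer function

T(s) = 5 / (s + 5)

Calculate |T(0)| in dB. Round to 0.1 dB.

T(0) = 5 / (5) = 1
20 log₁₀(1) ≈ 0.00 dB

0.0 dB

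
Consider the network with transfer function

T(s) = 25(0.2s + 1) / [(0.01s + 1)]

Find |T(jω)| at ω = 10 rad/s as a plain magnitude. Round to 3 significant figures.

At ω = 10 rad/s:
zero (1 + j10·0.2) = 1 + j2 → |·| ≈ 2.2361, ∠ ≈ 63.43°
pole (1 + j10·0.01) = 1 + j0.1 → |·| ≈ 1.005, ∠ ≈ 5.71°
|T| = 25 · 2.2361 / (1.005) ≈ 55.624

55.6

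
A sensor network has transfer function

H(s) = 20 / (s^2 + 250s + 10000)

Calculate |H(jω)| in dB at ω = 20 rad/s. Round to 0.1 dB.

-54.7 dB

Substitute s = j20:
Numerator: 20 = 20 + j0
Denominator: (j20)^2 + 250(j20) + 10000 = 9600 + j5000
|N| = √(20² + 0²) ≈ 20, ∠N ≈ 0.00°
|D| = √(9600² + 5000²) ≈ 10824, ∠D ≈ 27.51°
|H| = 20 / 10824 ≈ 0.0018477
Gain = 20 log₁₀(0.0018477) ≈ -54.67 dB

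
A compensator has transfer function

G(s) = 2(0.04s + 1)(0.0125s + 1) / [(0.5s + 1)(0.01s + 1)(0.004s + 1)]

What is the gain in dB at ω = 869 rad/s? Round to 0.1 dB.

-25.2 dB

At ω = 869 rad/s:
zero (1 + j869·0.04) = 1 + j34.76 → |·| ≈ 34.774, ∠ ≈ 88.35°
zero (1 + j869·0.0125) = 1 + j10.8625 → |·| ≈ 10.908, ∠ ≈ 84.74°
pole (1 + j869·0.5) = 1 + j434.5 → |·| ≈ 434.5, ∠ ≈ 89.87°
pole (1 + j869·0.01) = 1 + j8.69 → |·| ≈ 8.7473, ∠ ≈ 83.44°
pole (1 + j869·0.004) = 1 + j3.476 → |·| ≈ 3.617, ∠ ≈ 73.95°
|G| = 2 · 34.774 · 10.908 / (434.5 · 8.7473 · 3.617) ≈ 0.055185
Gain = 20 log₁₀(0.055185) ≈ -25.16 dB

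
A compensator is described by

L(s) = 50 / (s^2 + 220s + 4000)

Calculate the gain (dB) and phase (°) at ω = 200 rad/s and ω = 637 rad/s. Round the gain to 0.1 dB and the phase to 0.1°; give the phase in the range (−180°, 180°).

Substitute s = j200:
Numerator: 50 = 50 + j0
Denominator: (j200)^2 + 220(j200) + 4000 = -36000 + j44000
|N| = √(50² + 0²) ≈ 50, ∠N ≈ 0.00°
|D| = √(36000² + 44000²) ≈ 56851, ∠D ≈ 129.29°
|L| = 50 / 56851 ≈ 0.00087949
Gain = 20 log₁₀(0.00087949) ≈ -61.12 dB
∠L = 0.00° − 129.29° = -129.29°

Substitute s = j637:
Numerator: 50 = 50 + j0
Denominator: (j637)^2 + 220(j637) + 4000 = -401769 + j140140
|N| = √(50² + 0²) ≈ 50, ∠N ≈ 0.00°
|D| = √(401769² + 140140²) ≈ 4.2551e+05, ∠D ≈ 160.77°
|L| = 50 / 4.2551e+05 ≈ 0.00011751
Gain = 20 log₁₀(0.00011751) ≈ -78.60 dB
∠L = 0.00° − 160.77° = -160.77°

ω = 200: -61.1 dB, -129.3°; ω = 637: -78.6 dB, -160.8°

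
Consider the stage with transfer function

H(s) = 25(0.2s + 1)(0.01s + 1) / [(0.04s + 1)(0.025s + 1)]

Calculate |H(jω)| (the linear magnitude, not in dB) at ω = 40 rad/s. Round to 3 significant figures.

At ω = 40 rad/s:
zero (1 + j40·0.2) = 1 + j8 → |·| ≈ 8.0623, ∠ ≈ 82.87°
zero (1 + j40·0.01) = 1 + j0.4 → |·| ≈ 1.077, ∠ ≈ 21.80°
pole (1 + j40·0.04) = 1 + j1.6 → |·| ≈ 1.8868, ∠ ≈ 57.99°
pole (1 + j40·0.025) = 1 + j1 → |·| ≈ 1.4142, ∠ ≈ 45.00°
|H| = 25 · 8.0623 · 1.077 / (1.8868 · 1.4142) ≈ 81.354

81.4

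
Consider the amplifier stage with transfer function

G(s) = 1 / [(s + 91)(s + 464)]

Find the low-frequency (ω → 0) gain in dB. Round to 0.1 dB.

-92.5 dB

G(0) = 1 / (91·464) ≈ 2.3683e-05
20 log₁₀(2.3683e-05) ≈ -92.51 dB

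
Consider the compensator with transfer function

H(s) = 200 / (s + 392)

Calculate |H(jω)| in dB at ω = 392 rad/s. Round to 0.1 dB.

At s = jω = j392:
pole (s+392): 392 + j392 → |·| = √(392²+392²) = √307328 ≈ 554.37, ∠ = arctan(392/392) ≈ 45.00°
|H| = 200 / 554.37 ≈ 0.36077
Gain = 20 log₁₀(0.36077) ≈ -8.86 dB

-8.9 dB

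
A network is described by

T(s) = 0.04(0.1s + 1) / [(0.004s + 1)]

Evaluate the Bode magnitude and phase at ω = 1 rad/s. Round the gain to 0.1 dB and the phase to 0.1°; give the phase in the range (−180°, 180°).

At ω = 1 rad/s:
zero (1 + j1·0.1) = 1 + j0.1 → |·| ≈ 1.005, ∠ ≈ 5.71°
pole (1 + j1·0.004) = 1 + j0.004 → |·| ≈ 1, ∠ ≈ 0.23°
|T| = 0.04 · 1.005 / (1) ≈ 0.0402
Gain = 20 log₁₀(0.0402) ≈ -27.92 dB
∠T = (5.71°) − (0.23°) = 5.48°

-27.9 dB, 5.5°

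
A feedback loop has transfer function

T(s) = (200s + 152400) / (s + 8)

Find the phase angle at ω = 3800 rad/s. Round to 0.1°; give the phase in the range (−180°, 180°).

-11.2°

Substitute s = j3800:
Numerator: 200(j3800) + 152400 = 152400 + j760000
Denominator: (j3800) + 8 = 8 + j3800
|N| = √(152400² + 760000²) ≈ 7.7513e+05, ∠N ≈ 78.66°
|D| = √(8² + 3800²) ≈ 3800, ∠D ≈ 89.88°
∠T = 78.66° − 89.88° = -11.22°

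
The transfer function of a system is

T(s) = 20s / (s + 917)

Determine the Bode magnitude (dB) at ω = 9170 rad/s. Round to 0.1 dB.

26.0 dB

At s = jω = j9170:
zero at origin: s = j9170 → |·| = 9170, ∠ = 90.00°
pole (s+917): 917 + j9170 → |·| = √(917²+9170²) = √84929789 ≈ 9215.7, ∠ = arctan(9170/917) ≈ 84.29°
|T| = 20 · 9170 / 9215.7 ≈ 19.901
Gain = 20 log₁₀(19.901) ≈ 25.98 dB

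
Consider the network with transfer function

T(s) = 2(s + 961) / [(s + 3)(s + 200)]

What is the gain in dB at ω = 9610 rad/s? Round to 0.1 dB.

At s = jω = j9610:
zero (s+961): 961 + j9610 → |·| = √(961²+9610²) = √93275621 ≈ 9657.9, ∠ = arctan(9610/961) ≈ 84.29°
pole (s+3): 3 + j9610 → |·| = √(3²+9610²) = √92352109 ≈ 9610, ∠ = arctan(9610/3) ≈ 89.98°
pole (s+200): 200 + j9610 → |·| = √(200²+9610²) = √92392100 ≈ 9612.1, ∠ = arctan(9610/200) ≈ 88.81°
|T| = 2 · 9657.9 / 9.2372e+07 ≈ 0.00020911
Gain = 20 log₁₀(0.00020911) ≈ -73.59 dB

-73.6 dB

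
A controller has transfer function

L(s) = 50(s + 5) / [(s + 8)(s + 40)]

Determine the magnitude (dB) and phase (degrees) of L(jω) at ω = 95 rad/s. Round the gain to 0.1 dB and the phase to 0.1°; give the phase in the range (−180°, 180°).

-6.3 dB, -65.4°

At s = jω = j95:
zero (s+5): 5 + j95 → |·| = √(5²+95²) = √9050 ≈ 95.131, ∠ = arctan(95/5) ≈ 86.99°
pole (s+8): 8 + j95 → |·| = √(8²+95²) = √9089 ≈ 95.336, ∠ = arctan(95/8) ≈ 85.19°
pole (s+40): 40 + j95 → |·| = √(40²+95²) = √10625 ≈ 103.08, ∠ = arctan(95/40) ≈ 67.17°
|L| = 50 · 95.131 / 9827.2 ≈ 0.48402
Gain = 20 log₁₀(0.48402) ≈ -6.30 dB
∠L = 86.99° − 152.36° = -65.37°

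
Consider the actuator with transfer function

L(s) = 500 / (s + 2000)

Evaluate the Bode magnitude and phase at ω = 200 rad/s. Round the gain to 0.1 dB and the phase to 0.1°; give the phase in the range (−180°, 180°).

At s = jω = j200:
pole (s+2000): 2000 + j200 → |·| = √(2000²+200²) = √4040000 ≈ 2010, ∠ = arctan(200/2000) ≈ 5.71°
|L| = 500 / 2010 ≈ 0.24876
Gain = 20 log₁₀(0.24876) ≈ -12.08 dB
∠L = 0.00° − 5.71° = -5.71°

-12.1 dB, -5.7°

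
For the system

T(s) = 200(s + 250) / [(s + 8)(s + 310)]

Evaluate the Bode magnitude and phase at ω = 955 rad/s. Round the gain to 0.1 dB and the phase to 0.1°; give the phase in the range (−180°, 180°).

At s = jω = j955:
zero (s+250): 250 + j955 → |·| = √(250²+955²) = √974525 ≈ 987.18, ∠ = arctan(955/250) ≈ 75.33°
pole (s+8): 8 + j955 → |·| = √(8²+955²) = √912089 ≈ 955.03, ∠ = arctan(955/8) ≈ 89.52°
pole (s+310): 310 + j955 → |·| = √(310²+955²) = √1008125 ≈ 1004.1, ∠ = arctan(955/310) ≈ 72.02°
|T| = 200 · 987.18 / 9.5895e+05 ≈ 0.20589
Gain = 20 log₁₀(0.20589) ≈ -13.73 dB
∠T = 75.33° − 161.54° = -86.21°

-13.7 dB, -86.2°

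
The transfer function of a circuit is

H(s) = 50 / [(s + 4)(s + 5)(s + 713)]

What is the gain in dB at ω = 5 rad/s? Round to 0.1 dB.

At s = jω = j5:
pole (s+4): 4 + j5 → |·| = √(4²+5²) = √41 ≈ 6.4031, ∠ = arctan(5/4) ≈ 51.34°
pole (s+5): 5 + j5 → |·| = √(5²+5²) = √50 ≈ 7.0711, ∠ = arctan(5/5) ≈ 45.00°
pole (s+713): 713 + j5 → |·| = √(713²+5²) = √508394 ≈ 713.02, ∠ = arctan(5/713) ≈ 0.40°
|H| = 50 / 32283 ≈ 0.0015488
Gain = 20 log₁₀(0.0015488) ≈ -56.20 dB

-56.2 dB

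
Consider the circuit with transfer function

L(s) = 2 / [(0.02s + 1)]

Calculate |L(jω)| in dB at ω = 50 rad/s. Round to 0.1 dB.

At ω = 50 rad/s:
pole (1 + j50·0.02) = 1 + j1 → |·| ≈ 1.4142, ∠ ≈ 45.00°
|L| = 2 · 1 / (1.4142) ≈ 1.4142
Gain = 20 log₁₀(1.4142) ≈ 3.01 dB

3.0 dB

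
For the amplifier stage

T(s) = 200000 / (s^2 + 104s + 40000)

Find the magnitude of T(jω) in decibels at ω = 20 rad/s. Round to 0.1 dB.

At s = jω = j20:
quadratic: (j20)² + 104·j20 + 40000 = 39600 + j2080 → |·| ≈ 39655, ∠ ≈ 3.01°
|T| = 200000 / 39655 ≈ 5.0435
Gain = 20 log₁₀(5.0435) ≈ 14.05 dB

14.1 dB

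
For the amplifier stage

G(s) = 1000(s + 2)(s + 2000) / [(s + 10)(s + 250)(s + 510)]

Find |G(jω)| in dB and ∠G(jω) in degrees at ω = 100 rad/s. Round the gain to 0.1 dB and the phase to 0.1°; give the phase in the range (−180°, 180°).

23.1 dB, -25.5°

At s = jω = j100:
zero (s+2): 2 + j100 → |·| = √(2²+100²) = √10004 ≈ 100.02, ∠ = arctan(100/2) ≈ 88.85°
zero (s+2000): 2000 + j100 → |·| = √(2000²+100²) = √4010000 ≈ 2002.5, ∠ = arctan(100/2000) ≈ 2.86°
pole (s+10): 10 + j100 → |·| = √(10²+100²) = √10100 ≈ 100.5, ∠ = arctan(100/10) ≈ 84.29°
pole (s+250): 250 + j100 → |·| = √(250²+100²) = √72500 ≈ 269.26, ∠ = arctan(100/250) ≈ 21.80°
pole (s+510): 510 + j100 → |·| = √(510²+100²) = √270100 ≈ 519.71, ∠ = arctan(100/510) ≈ 11.09°
|G| = 1000 · 2.0029e+05 / 1.4064e+07 ≈ 14.241
Gain = 20 log₁₀(14.241) ≈ 23.07 dB
∠G = 91.71° − 117.18° = -25.47°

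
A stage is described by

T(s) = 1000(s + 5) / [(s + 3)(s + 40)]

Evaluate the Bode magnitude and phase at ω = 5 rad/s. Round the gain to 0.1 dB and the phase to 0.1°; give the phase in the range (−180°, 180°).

29.6 dB, -21.2°

At s = jω = j5:
zero (s+5): 5 + j5 → |·| = √(5²+5²) = √50 ≈ 7.0711, ∠ = arctan(5/5) ≈ 45.00°
pole (s+3): 3 + j5 → |·| = √(3²+5²) = √34 ≈ 5.831, ∠ = arctan(5/3) ≈ 59.04°
pole (s+40): 40 + j5 → |·| = √(40²+5²) = √1625 ≈ 40.311, ∠ = arctan(5/40) ≈ 7.13°
|T| = 1000 · 7.0711 / 235.05 ≈ 30.083
Gain = 20 log₁₀(30.083) ≈ 29.57 dB
∠T = 45.00° − 66.17° = -21.17°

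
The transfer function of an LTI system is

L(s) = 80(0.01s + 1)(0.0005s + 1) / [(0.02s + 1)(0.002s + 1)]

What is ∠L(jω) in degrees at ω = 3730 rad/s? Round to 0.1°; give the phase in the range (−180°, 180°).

At ω = 3730 rad/s:
zero (1 + j3730·0.01) = 1 + j37.3 → |·| ≈ 37.313, ∠ ≈ 88.46°
zero (1 + j3730·0.0005) = 1 + j1.865 → |·| ≈ 2.1162, ∠ ≈ 61.80°
pole (1 + j3730·0.02) = 1 + j74.6 → |·| ≈ 74.607, ∠ ≈ 89.23°
pole (1 + j3730·0.002) = 1 + j7.46 → |·| ≈ 7.5267, ∠ ≈ 82.37°
∠L = (88.46° + 61.80°) − (89.23° + 82.37°) = -21.34°

-21.3°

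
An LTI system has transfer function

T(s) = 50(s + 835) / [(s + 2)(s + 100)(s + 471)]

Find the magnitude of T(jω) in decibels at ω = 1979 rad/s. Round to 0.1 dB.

-97.4 dB

At s = jω = j1979:
zero (s+835): 835 + j1979 → |·| = √(835²+1979²) = √4613666 ≈ 2147.9, ∠ = arctan(1979/835) ≈ 67.12°
pole (s+2): 2 + j1979 → |·| = √(2²+1979²) = √3916445 ≈ 1979, ∠ = arctan(1979/2) ≈ 89.94°
pole (s+100): 100 + j1979 → |·| = √(100²+1979²) = √3926441 ≈ 1981.5, ∠ = arctan(1979/100) ≈ 87.11°
pole (s+471): 471 + j1979 → |·| = √(471²+1979²) = √4138282 ≈ 2034.3, ∠ = arctan(1979/471) ≈ 76.61°
|T| = 50 · 2147.9 / 7.9773e+09 ≈ 1.3463e-05
Gain = 20 log₁₀(1.3463e-05) ≈ -97.42 dB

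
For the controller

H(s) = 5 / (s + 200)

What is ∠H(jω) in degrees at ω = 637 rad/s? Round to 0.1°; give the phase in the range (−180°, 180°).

-72.6°

At s = jω = j637:
pole (s+200): 200 + j637 → |·| = √(200²+637²) = √445769 ≈ 667.66, ∠ = arctan(637/200) ≈ 72.57°
∠H = 0.00° − 72.57° = -72.57°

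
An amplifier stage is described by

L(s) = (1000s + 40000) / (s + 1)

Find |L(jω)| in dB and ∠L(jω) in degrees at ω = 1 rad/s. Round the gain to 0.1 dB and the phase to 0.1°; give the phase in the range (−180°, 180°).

Substitute s = j1:
Numerator: 1000(j1) + 40000 = 40000 + j1000
Denominator: (j1) + 1 = 1 + j1
|N| = √(40000² + 1000²) ≈ 40012, ∠N ≈ 1.43°
|D| = √(1² + 1²) ≈ 1.4142, ∠D ≈ 45.00°
|L| = 40012 / 1.4142 ≈ 28293
Gain = 20 log₁₀(28293) ≈ 89.03 dB
∠L = 1.43° − 45.00° = -43.57°

89.0 dB, -43.6°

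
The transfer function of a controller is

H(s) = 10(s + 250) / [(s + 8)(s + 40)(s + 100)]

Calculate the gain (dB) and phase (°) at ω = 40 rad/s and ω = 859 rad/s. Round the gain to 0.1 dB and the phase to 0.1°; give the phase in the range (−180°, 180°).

At s = jω = j40:
zero (s+250): 250 + j40 → |·| = √(250²+40²) = √64100 ≈ 253.18, ∠ = arctan(40/250) ≈ 9.09°
pole (s+8): 8 + j40 → |·| = √(8²+40²) = √1664 ≈ 40.792, ∠ = arctan(40/8) ≈ 78.69°
pole (s+40): 40 + j40 → |·| = √(40²+40²) = √3200 ≈ 56.569, ∠ = arctan(40/40) ≈ 45.00°
pole (s+100): 100 + j40 → |·| = √(100²+40²) = √11600 ≈ 107.7, ∠ = arctan(40/100) ≈ 21.80°
|H| = 10 · 253.18 / 2.4852e+05 ≈ 0.010188
Gain = 20 log₁₀(0.010188) ≈ -39.84 dB
∠H = 9.09° − 145.49° = -136.40°

At s = jω = j859:
zero (s+250): 250 + j859 → |·| = √(250²+859²) = √800381 ≈ 894.64, ∠ = arctan(859/250) ≈ 73.77°
pole (s+8): 8 + j859 → |·| = √(8²+859²) = √737945 ≈ 859.04, ∠ = arctan(859/8) ≈ 89.47°
pole (s+40): 40 + j859 → |·| = √(40²+859²) = √739481 ≈ 859.93, ∠ = arctan(859/40) ≈ 87.33°
pole (s+100): 100 + j859 → |·| = √(100²+859²) = √747881 ≈ 864.8, ∠ = arctan(859/100) ≈ 83.36°
|H| = 10 · 894.64 / 6.3884e+08 ≈ 1.4004e-05
Gain = 20 log₁₀(1.4004e-05) ≈ -97.07 dB
∠H = 73.77° − 260.16° = -186.39° ≡ 173.61° (principal value)

ω = 40: -39.8 dB, -136.4°; ω = 859: -97.1 dB, 173.6°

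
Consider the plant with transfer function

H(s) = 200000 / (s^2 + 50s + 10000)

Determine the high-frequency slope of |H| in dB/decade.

Each pole contributes −20 dB/decade at high frequency; each zero contributes +20 dB/decade.
Net: 0 zero(s) − 2 pole(s) → -40 dB/decade.

-40 dB/decade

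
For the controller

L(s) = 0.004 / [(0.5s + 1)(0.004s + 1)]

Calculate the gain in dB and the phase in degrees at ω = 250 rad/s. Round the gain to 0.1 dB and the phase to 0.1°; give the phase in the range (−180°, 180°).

-92.9 dB, -134.5°

At ω = 250 rad/s:
pole (1 + j250·0.5) = 1 + j125 → |·| ≈ 125, ∠ ≈ 89.54°
pole (1 + j250·0.004) = 1 + j1 → |·| ≈ 1.4142, ∠ ≈ 45.00°
|L| = 0.004 · 1 / (125 · 1.4142) ≈ 2.2628e-05
Gain = 20 log₁₀(2.2628e-05) ≈ -92.91 dB
∠L = (0°) − (89.54° + 45.00°) = -134.54°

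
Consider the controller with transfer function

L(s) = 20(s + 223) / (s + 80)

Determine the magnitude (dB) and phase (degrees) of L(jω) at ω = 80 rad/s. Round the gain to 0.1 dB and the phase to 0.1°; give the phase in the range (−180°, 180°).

32.4 dB, -25.3°

At s = jω = j80:
zero (s+223): 223 + j80 → |·| = √(223²+80²) = √56129 ≈ 236.92, ∠ = arctan(80/223) ≈ 19.74°
pole (s+80): 80 + j80 → |·| = √(80²+80²) = √12800 ≈ 113.14, ∠ = arctan(80/80) ≈ 45.00°
|L| = 20 · 236.92 / 113.14 ≈ 41.881
Gain = 20 log₁₀(41.881) ≈ 32.44 dB
∠L = 19.74° − 45.00° = -25.26°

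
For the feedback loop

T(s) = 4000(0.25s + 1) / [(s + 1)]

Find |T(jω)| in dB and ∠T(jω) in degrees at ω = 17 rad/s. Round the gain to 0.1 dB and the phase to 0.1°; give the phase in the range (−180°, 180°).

At ω = 17 rad/s:
zero (1 + j17·0.25) = 1 + j4.25 → |·| ≈ 4.3661, ∠ ≈ 76.76°
pole (1 + j17·1) = 1 + j17 → |·| ≈ 17.029, ∠ ≈ 86.63°
|T| = 4000 · 4.3661 / (17.029) ≈ 1025.6
Gain = 20 log₁₀(1025.6) ≈ 60.22 dB
∠T = (76.76°) − (86.63°) = -9.87°

60.2 dB, -9.9°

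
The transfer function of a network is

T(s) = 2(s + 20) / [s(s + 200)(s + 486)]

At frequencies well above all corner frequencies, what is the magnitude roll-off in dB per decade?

-40 dB/decade

Each pole contributes −20 dB/decade at high frequency; each zero contributes +20 dB/decade.
Net: 1 zero(s) − 3 pole(s) → -40 dB/decade.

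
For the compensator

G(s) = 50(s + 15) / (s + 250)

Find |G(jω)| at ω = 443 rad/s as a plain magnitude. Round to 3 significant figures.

At s = jω = j443:
zero (s+15): 15 + j443 → |·| = √(15²+443²) = √196474 ≈ 443.25, ∠ = arctan(443/15) ≈ 88.06°
pole (s+250): 250 + j443 → |·| = √(250²+443²) = √258749 ≈ 508.67, ∠ = arctan(443/250) ≈ 60.56°
|G| = 50 · 443.25 / 508.67 ≈ 43.57

43.6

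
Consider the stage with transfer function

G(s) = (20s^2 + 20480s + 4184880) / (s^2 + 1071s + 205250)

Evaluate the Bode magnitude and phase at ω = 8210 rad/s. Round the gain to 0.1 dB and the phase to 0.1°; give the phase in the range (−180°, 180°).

Substitute s = j8210:
Numerator: 20(j8210)^2 + 20480(j8210) + 4184880 = -1343897120 + j168140800
Denominator: (j8210)^2 + 1071(j8210) + 205250 = -67198850 + j8792910
|N| = √(1343897120² + 168140800²) ≈ 1.3544e+09, ∠N ≈ 172.87°
|D| = √(67198850² + 8792910²) ≈ 6.7772e+07, ∠D ≈ 172.55°
|G| = 1.3544e+09 / 6.7772e+07 ≈ 19.985
Gain = 20 log₁₀(19.985) ≈ 26.01 dB
∠G = 172.87° − 172.55° = 0.32°

26.0 dB, 0.3°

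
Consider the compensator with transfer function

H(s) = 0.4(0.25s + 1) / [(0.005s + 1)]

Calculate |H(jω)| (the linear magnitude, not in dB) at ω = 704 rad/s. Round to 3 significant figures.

At ω = 704 rad/s:
zero (1 + j704·0.25) = 1 + j176 → |·| ≈ 176, ∠ ≈ 89.67°
pole (1 + j704·0.005) = 1 + j3.52 → |·| ≈ 3.6593, ∠ ≈ 74.14°
|H| = 0.4 · 176 / (3.6593) ≈ 19.239

19.2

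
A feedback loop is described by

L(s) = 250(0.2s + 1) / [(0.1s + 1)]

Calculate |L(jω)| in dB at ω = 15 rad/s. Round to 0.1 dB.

At ω = 15 rad/s:
zero (1 + j15·0.2) = 1 + j3 → |·| ≈ 3.1623, ∠ ≈ 71.57°
pole (1 + j15·0.1) = 1 + j1.5 → |·| ≈ 1.8028, ∠ ≈ 56.31°
|L| = 250 · 3.1623 / (1.8028) ≈ 438.53
Gain = 20 log₁₀(438.53) ≈ 52.84 dB

52.8 dB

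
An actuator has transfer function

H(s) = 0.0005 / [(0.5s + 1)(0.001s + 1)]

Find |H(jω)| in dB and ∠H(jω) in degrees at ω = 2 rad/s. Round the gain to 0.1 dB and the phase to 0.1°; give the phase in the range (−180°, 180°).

At ω = 2 rad/s:
pole (1 + j2·0.5) = 1 + j1 → |·| ≈ 1.4142, ∠ ≈ 45.00°
pole (1 + j2·0.001) = 1 + j0.002 → |·| ≈ 1, ∠ ≈ 0.11°
|H| = 0.0005 · 1 / (1.4142 · 1) ≈ 0.00035356
Gain = 20 log₁₀(0.00035356) ≈ -69.03 dB
∠H = (0°) − (45.00° + 0.11°) = -45.11°

-69.0 dB, -45.1°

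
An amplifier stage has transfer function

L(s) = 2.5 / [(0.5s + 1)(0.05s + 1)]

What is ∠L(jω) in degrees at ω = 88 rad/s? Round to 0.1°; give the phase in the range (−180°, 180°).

At ω = 88 rad/s:
pole (1 + j88·0.5) = 1 + j44 → |·| ≈ 44.011, ∠ ≈ 88.70°
pole (1 + j88·0.05) = 1 + j4.4 → |·| ≈ 4.5122, ∠ ≈ 77.20°
∠L = (0°) − (88.70° + 77.20°) = -165.90°

-165.9°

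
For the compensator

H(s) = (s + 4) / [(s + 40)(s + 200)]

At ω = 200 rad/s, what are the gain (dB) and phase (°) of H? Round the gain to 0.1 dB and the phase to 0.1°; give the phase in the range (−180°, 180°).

-49.2 dB, -34.8°

At s = jω = j200:
zero (s+4): 4 + j200 → |·| = √(4²+200²) = √40016 ≈ 200.04, ∠ = arctan(200/4) ≈ 88.85°
pole (s+40): 40 + j200 → |·| = √(40²+200²) = √41600 ≈ 203.96, ∠ = arctan(200/40) ≈ 78.69°
pole (s+200): 200 + j200 → |·| = √(200²+200²) = √80000 ≈ 282.84, ∠ = arctan(200/200) ≈ 45.00°
|H| = 1 · 200.04 / 57688 ≈ 0.0034676
Gain = 20 log₁₀(0.0034676) ≈ -49.20 dB
∠H = 88.85° − 123.69° = -34.84°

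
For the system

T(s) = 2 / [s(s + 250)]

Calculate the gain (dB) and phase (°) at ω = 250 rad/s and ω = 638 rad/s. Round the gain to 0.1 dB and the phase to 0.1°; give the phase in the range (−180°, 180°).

At s = jω = j250:
pole (s+250): 250 + j250 → |·| = √(250²+250²) = √125000 ≈ 353.55, ∠ = arctan(250/250) ≈ 45.00°
pole at origin: |s| = 250, ∠ = 90.00° (in denominator)
|T| = 2 / 88388 ≈ 2.2628e-05
Gain = 20 log₁₀(2.2628e-05) ≈ -92.91 dB
∠T = 0.00° − 135.00° = -135.00°

At s = jω = j638:
pole (s+250): 250 + j638 → |·| = √(250²+638²) = √469544 ≈ 685.23, ∠ = arctan(638/250) ≈ 68.60°
pole at origin: |s| = 638, ∠ = 90.00° (in denominator)
|T| = 2 / 4.3718e+05 ≈ 4.5748e-06
Gain = 20 log₁₀(4.5748e-06) ≈ -106.79 dB
∠T = 0.00° − 158.60° = -158.60°

ω = 250: -92.9 dB, -135.0°; ω = 638: -106.8 dB, -158.6°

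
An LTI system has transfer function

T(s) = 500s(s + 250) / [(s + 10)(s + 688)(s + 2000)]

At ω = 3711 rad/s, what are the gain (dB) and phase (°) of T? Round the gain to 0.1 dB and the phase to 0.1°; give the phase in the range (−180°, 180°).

At s = jω = j3711:
zero (s+250): 250 + j3711 → |·| = √(250²+3711²) = √13834021 ≈ 3719.4, ∠ = arctan(3711/250) ≈ 86.15°
zero at origin: s = j3711 → |·| = 3711, ∠ = 90.00°
pole (s+10): 10 + j3711 → |·| = √(10²+3711²) = √13771621 ≈ 3711, ∠ = arctan(3711/10) ≈ 89.85°
pole (s+688): 688 + j3711 → |·| = √(688²+3711²) = √14244865 ≈ 3774.2, ∠ = arctan(3711/688) ≈ 79.50°
pole (s+2000): 2000 + j3711 → |·| = √(2000²+3711²) = √17771521 ≈ 4215.6, ∠ = arctan(3711/2000) ≈ 61.68°
|T| = 500 · 1.3803e+07 / 5.9044e+10 ≈ 0.11689
Gain = 20 log₁₀(0.11689) ≈ -18.64 dB
∠T = 176.15° − 231.03° = -54.88°

-18.6 dB, -54.9°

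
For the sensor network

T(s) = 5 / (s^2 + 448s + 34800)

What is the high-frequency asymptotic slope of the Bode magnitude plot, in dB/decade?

-40 dB/decade

Each pole contributes −20 dB/decade at high frequency; each zero contributes +20 dB/decade.
Net: 0 zero(s) − 2 pole(s) → -40 dB/decade.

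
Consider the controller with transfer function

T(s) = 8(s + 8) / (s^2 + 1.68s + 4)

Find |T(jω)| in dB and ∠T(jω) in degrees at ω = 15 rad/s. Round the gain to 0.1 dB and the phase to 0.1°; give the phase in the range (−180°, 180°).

-4.3 dB, -111.6°

At s = jω = j15:
zero (s+8): 8 + j15 → |·| = √(8²+15²) = √289 ≈ 17, ∠ = arctan(15/8) ≈ 61.93°
quadratic: (j15)² + 1.68·j15 + 4 = -221 + j25.2 → |·| ≈ 222.43, ∠ ≈ 173.49°
|T| = 8 · 17 / 222.43 ≈ 0.61143
Gain = 20 log₁₀(0.61143) ≈ -4.27 dB
∠T = 61.93° − 173.49° = -111.56°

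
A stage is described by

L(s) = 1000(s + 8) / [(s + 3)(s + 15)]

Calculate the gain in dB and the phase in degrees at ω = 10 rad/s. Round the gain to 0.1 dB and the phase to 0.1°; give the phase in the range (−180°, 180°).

36.7 dB, -55.7°

At s = jω = j10:
zero (s+8): 8 + j10 → |·| = √(8²+10²) = √164 ≈ 12.806, ∠ = arctan(10/8) ≈ 51.34°
pole (s+3): 3 + j10 → |·| = √(3²+10²) = √109 ≈ 10.44, ∠ = arctan(10/3) ≈ 73.30°
pole (s+15): 15 + j10 → |·| = √(15²+10²) = √325 ≈ 18.028, ∠ = arctan(10/15) ≈ 33.69°
|L| = 1000 · 12.806 / 188.21 ≈ 68.041
Gain = 20 log₁₀(68.041) ≈ 36.66 dB
∠L = 51.34° − 106.99° = -55.65°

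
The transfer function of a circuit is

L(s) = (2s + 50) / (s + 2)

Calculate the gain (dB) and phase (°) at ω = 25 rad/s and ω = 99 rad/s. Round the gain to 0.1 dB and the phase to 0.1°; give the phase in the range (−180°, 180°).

ω = 25: 9.0 dB, -40.4°; ω = 99: 6.3 dB, -13.0°

Substitute s = j25:
Numerator: 2(j25) + 50 = 50 + j50
Denominator: (j25) + 2 = 2 + j25
|N| = √(50² + 50²) ≈ 70.711, ∠N ≈ 45.00°
|D| = √(2² + 25²) ≈ 25.08, ∠D ≈ 85.43°
|L| = 70.711 / 25.08 ≈ 2.8194
Gain = 20 log₁₀(2.8194) ≈ 9.00 dB
∠L = 45.00° − 85.43° = -40.43°

Substitute s = j99:
Numerator: 2(j99) + 50 = 50 + j198
Denominator: (j99) + 2 = 2 + j99
|N| = √(50² + 198²) ≈ 204.22, ∠N ≈ 75.83°
|D| = √(2² + 99²) ≈ 99.02, ∠D ≈ 88.84°
|L| = 204.22 / 99.02 ≈ 2.0624
Gain = 20 log₁₀(2.0624) ≈ 6.29 dB
∠L = 75.83° − 88.84° = -13.01°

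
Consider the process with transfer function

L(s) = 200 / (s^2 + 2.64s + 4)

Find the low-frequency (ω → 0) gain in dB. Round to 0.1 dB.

34.0 dB

L(0) = 200 / 4 = 50
20 log₁₀(50) ≈ 33.98 dB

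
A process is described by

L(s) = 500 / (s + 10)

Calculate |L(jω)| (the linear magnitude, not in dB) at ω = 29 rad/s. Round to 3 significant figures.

16.3

At s = jω = j29:
pole (s+10): 10 + j29 → |·| = √(10²+29²) = √941 ≈ 30.676, ∠ = arctan(29/10) ≈ 70.97°
|L| = 500 / 30.676 ≈ 16.299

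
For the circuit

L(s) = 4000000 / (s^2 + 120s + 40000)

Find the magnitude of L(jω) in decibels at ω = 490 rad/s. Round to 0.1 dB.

At s = jω = j490:
quadratic: (j490)² + 120·j490 + 40000 = -200100 + j58800 → |·| ≈ 2.0856e+05, ∠ ≈ 163.62°
|L| = 4000000 / 2.0856e+05 ≈ 19.179
Gain = 20 log₁₀(19.179) ≈ 25.66 dB

25.7 dB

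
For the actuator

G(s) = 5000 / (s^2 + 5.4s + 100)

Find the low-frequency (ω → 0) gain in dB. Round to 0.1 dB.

G(0) = 5000 / 100 = 50
20 log₁₀(50) ≈ 33.98 dB

34.0 dB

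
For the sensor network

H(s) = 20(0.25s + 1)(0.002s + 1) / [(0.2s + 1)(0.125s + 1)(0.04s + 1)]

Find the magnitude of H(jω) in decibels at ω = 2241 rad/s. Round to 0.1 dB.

-46.8 dB

At ω = 2241 rad/s:
zero (1 + j2241·0.25) = 1 + j560.25 → |·| ≈ 560.25, ∠ ≈ 89.90°
zero (1 + j2241·0.002) = 1 + j4.482 → |·| ≈ 4.5922, ∠ ≈ 77.42°
pole (1 + j2241·0.2) = 1 + j448.2 → |·| ≈ 448.2, ∠ ≈ 89.87°
pole (1 + j2241·0.125) = 1 + j280.125 → |·| ≈ 280.13, ∠ ≈ 89.80°
pole (1 + j2241·0.04) = 1 + j89.64 → |·| ≈ 89.646, ∠ ≈ 89.36°
|H| = 20 · 560.25 · 4.5922 / (448.2 · 280.13 · 89.646) ≈ 0.0045716
Gain = 20 log₁₀(0.0045716) ≈ -46.80 dB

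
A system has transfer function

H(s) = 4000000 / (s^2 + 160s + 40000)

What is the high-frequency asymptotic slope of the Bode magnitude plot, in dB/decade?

-40 dB/decade

Each pole contributes −20 dB/decade at high frequency; each zero contributes +20 dB/decade.
Net: 0 zero(s) − 2 pole(s) → -40 dB/decade.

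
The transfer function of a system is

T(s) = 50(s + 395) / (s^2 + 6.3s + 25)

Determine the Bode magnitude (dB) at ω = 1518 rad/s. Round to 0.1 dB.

-29.4 dB

At s = jω = j1518:
zero (s+395): 395 + j1518 → |·| = √(395²+1518²) = √2460349 ≈ 1568.5, ∠ = arctan(1518/395) ≈ 75.41°
quadratic: (j1518)² + 6.3·j1518 + 25 = -2304299 + j9563.4 → |·| ≈ 2.3043e+06, ∠ ≈ 179.76°
|T| = 50 · 1568.5 / 2.3043e+06 ≈ 0.034034
Gain = 20 log₁₀(0.034034) ≈ -29.36 dB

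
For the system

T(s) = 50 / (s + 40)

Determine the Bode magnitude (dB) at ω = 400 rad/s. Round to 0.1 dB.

-18.1 dB

Substitute s = j400:
Numerator: 50 = 50 + j0
Denominator: (j400) + 40 = 40 + j400
|N| = √(50² + 0²) ≈ 50, ∠N ≈ 0.00°
|D| = √(40² + 400²) ≈ 402, ∠D ≈ 84.29°
|T| = 50 / 402 ≈ 0.12438
Gain = 20 log₁₀(0.12438) ≈ -18.10 dB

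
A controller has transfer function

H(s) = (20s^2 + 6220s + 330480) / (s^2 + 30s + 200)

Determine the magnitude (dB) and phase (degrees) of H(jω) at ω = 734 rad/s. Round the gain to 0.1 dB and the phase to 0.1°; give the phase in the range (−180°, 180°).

Substitute s = j734:
Numerator: 20(j734)^2 + 6220(j734) + 330480 = -10444640 + j4565480
Denominator: (j734)^2 + 30(j734) + 200 = -538556 + j22020
|N| = √(10444640² + 4565480²) ≈ 1.1399e+07, ∠N ≈ 156.39°
|D| = √(538556² + 22020²) ≈ 5.3901e+05, ∠D ≈ 177.66°
|H| = 1.1399e+07 / 5.3901e+05 ≈ 21.148
Gain = 20 log₁₀(21.148) ≈ 26.51 dB
∠H = 156.39° − 177.66° = -21.27°

26.5 dB, -21.3°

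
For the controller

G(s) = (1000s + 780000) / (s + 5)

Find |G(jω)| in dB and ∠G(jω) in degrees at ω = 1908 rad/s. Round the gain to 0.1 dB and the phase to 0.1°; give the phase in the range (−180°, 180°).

60.7 dB, -22.1°

Substitute s = j1908:
Numerator: 1000(j1908) + 780000 = 780000 + j1908000
Denominator: (j1908) + 5 = 5 + j1908
|N| = √(780000² + 1908000²) ≈ 2.0613e+06, ∠N ≈ 67.77°
|D| = √(5² + 1908²) ≈ 1908, ∠D ≈ 89.85°
|G| = 2.0613e+06 / 1908 ≈ 1080.3
Gain = 20 log₁₀(1080.3) ≈ 60.67 dB
∠G = 67.77° − 89.85° = -22.08°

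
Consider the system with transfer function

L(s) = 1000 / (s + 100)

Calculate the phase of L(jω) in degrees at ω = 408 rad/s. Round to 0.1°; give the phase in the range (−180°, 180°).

Substitute s = j408:
Numerator: 1000 = 1000 + j0
Denominator: (j408) + 100 = 100 + j408
|N| = √(1000² + 0²) ≈ 1000, ∠N ≈ 0.00°
|D| = √(100² + 408²) ≈ 420.08, ∠D ≈ 76.23°
∠L = 0.00° − 76.23° = -76.23°

-76.2°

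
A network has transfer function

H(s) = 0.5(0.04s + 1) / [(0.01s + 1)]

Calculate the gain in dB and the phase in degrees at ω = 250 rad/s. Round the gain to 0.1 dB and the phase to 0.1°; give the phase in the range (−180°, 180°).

5.4 dB, 16.1°

At ω = 250 rad/s:
zero (1 + j250·0.04) = 1 + j10 → |·| ≈ 10.05, ∠ ≈ 84.29°
pole (1 + j250·0.01) = 1 + j2.5 → |·| ≈ 2.6926, ∠ ≈ 68.20°
|H| = 0.5 · 10.05 / (2.6926) ≈ 1.8662
Gain = 20 log₁₀(1.8662) ≈ 5.42 dB
∠H = (84.29°) − (68.20°) = 16.09°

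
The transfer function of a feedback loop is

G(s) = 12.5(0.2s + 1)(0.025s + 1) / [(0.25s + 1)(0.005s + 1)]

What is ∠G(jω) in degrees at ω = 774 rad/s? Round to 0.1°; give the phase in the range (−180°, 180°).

At ω = 774 rad/s:
zero (1 + j774·0.2) = 1 + j154.8 → |·| ≈ 154.8, ∠ ≈ 89.63°
zero (1 + j774·0.025) = 1 + j19.35 → |·| ≈ 19.376, ∠ ≈ 87.04°
pole (1 + j774·0.25) = 1 + j193.5 → |·| ≈ 193.5, ∠ ≈ 89.70°
pole (1 + j774·0.005) = 1 + j3.87 → |·| ≈ 3.9971, ∠ ≈ 75.51°
∠G = (89.63° + 87.04°) − (89.70° + 75.51°) = 11.46°

11.5°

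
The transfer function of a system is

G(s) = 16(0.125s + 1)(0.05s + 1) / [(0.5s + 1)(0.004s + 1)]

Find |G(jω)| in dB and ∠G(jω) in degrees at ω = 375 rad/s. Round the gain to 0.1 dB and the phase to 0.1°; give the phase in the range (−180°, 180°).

32.4 dB, 29.7°

At ω = 375 rad/s:
zero (1 + j375·0.125) = 1 + j46.875 → |·| ≈ 46.886, ∠ ≈ 88.78°
zero (1 + j375·0.05) = 1 + j18.75 → |·| ≈ 18.777, ∠ ≈ 86.95°
pole (1 + j375·0.5) = 1 + j187.5 → |·| ≈ 187.5, ∠ ≈ 89.69°
pole (1 + j375·0.004) = 1 + j1.5 → |·| ≈ 1.8028, ∠ ≈ 56.31°
|G| = 16 · 46.886 · 18.777 / (187.5 · 1.8028) ≈ 41.672
Gain = 20 log₁₀(41.672) ≈ 32.40 dB
∠G = (88.78° + 86.95°) − (89.69° + 56.31°) = 29.73°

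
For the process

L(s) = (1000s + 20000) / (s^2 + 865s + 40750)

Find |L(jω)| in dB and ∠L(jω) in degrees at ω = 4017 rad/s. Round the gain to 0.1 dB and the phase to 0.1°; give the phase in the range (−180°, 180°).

-12.3 dB, -78.1°

Substitute s = j4017:
Numerator: 1000(j4017) + 20000 = 20000 + j4017000
Denominator: (j4017)^2 + 865(j4017) + 40750 = -16095539 + j3474705
|N| = √(20000² + 4017000²) ≈ 4.017e+06, ∠N ≈ 89.71°
|D| = √(16095539² + 3474705²) ≈ 1.6466e+07, ∠D ≈ 167.82°
|L| = 4.017e+06 / 1.6466e+07 ≈ 0.24396
Gain = 20 log₁₀(0.24396) ≈ -12.25 dB
∠L = 89.71° − 167.82° = -78.11°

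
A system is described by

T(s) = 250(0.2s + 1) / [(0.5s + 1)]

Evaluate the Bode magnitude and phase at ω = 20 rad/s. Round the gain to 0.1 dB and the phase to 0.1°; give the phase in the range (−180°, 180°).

At ω = 20 rad/s:
zero (1 + j20·0.2) = 1 + j4 → |·| ≈ 4.1231, ∠ ≈ 75.96°
pole (1 + j20·0.5) = 1 + j10 → |·| ≈ 10.05, ∠ ≈ 84.29°
|T| = 250 · 4.1231 / (10.05) ≈ 102.56
Gain = 20 log₁₀(102.56) ≈ 40.22 dB
∠T = (75.96°) − (84.29°) = -8.33°

40.2 dB, -8.3°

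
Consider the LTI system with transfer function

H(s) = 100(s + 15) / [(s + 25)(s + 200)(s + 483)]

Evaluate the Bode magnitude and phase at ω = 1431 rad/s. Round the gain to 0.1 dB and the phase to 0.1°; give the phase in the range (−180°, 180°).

-86.8 dB, -153.0°

At s = jω = j1431:
zero (s+15): 15 + j1431 → |·| = √(15²+1431²) = √2047986 ≈ 1431.1, ∠ = arctan(1431/15) ≈ 89.40°
pole (s+25): 25 + j1431 → |·| = √(25²+1431²) = √2048386 ≈ 1431.2, ∠ = arctan(1431/25) ≈ 89.00°
pole (s+200): 200 + j1431 → |·| = √(200²+1431²) = √2087761 ≈ 1444.9, ∠ = arctan(1431/200) ≈ 82.04°
pole (s+483): 483 + j1431 → |·| = √(483²+1431²) = √2281050 ≈ 1510.3, ∠ = arctan(1431/483) ≈ 71.35°
|H| = 100 · 1431.1 / 3.1232e+09 ≈ 4.5822e-05
Gain = 20 log₁₀(4.5822e-05) ≈ -86.78 dB
∠H = 89.40° − 242.39° = -152.99°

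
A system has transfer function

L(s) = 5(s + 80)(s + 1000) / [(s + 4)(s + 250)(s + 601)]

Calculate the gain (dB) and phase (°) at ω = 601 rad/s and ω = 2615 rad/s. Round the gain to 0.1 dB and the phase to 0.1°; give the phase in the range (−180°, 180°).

ω = 601: -39.5 dB, -88.6°; ω = 2615: -54.0 dB, -94.2°

At s = jω = j601:
zero (s+80): 80 + j601 → |·| = √(80²+601²) = √367601 ≈ 606.3, ∠ = arctan(601/80) ≈ 82.42°
zero (s+1000): 1000 + j601 → |·| = √(1000²+601²) = √1361201 ≈ 1166.7, ∠ = arctan(601/1000) ≈ 31.01°
pole (s+4): 4 + j601 → |·| = √(4²+601²) = √361217 ≈ 601.01, ∠ = arctan(601/4) ≈ 89.62°
pole (s+250): 250 + j601 → |·| = √(250²+601²) = √423701 ≈ 650.92, ∠ = arctan(601/250) ≈ 67.41°
pole (s+601): 601 + j601 → |·| = √(601²+601²) = √722402 ≈ 849.94, ∠ = arctan(601/601) ≈ 45.00°
|L| = 5 · 7.0737e+05 / 3.325e+08 ≈ 0.010637
Gain = 20 log₁₀(0.010637) ≈ -39.46 dB
∠L = 113.43° − 202.03° = -88.60°

At s = jω = j2615:
zero (s+80): 80 + j2615 → |·| = √(80²+2615²) = √6844625 ≈ 2616.2, ∠ = arctan(2615/80) ≈ 88.25°
zero (s+1000): 1000 + j2615 → |·| = √(1000²+2615²) = √7838225 ≈ 2799.7, ∠ = arctan(2615/1000) ≈ 69.07°
pole (s+4): 4 + j2615 → |·| = √(4²+2615²) = √6838241 ≈ 2615, ∠ = arctan(2615/4) ≈ 89.91°
pole (s+250): 250 + j2615 → |·| = √(250²+2615²) = √6900725 ≈ 2626.9, ∠ = arctan(2615/250) ≈ 84.54°
pole (s+601): 601 + j2615 → |·| = √(601²+2615²) = √7199426 ≈ 2683.2, ∠ = arctan(2615/601) ≈ 77.06°
|L| = 5 · 7.3246e+06 / 1.8432e+10 ≈ 0.0019869
Gain = 20 log₁₀(0.0019869) ≈ -54.04 dB
∠L = 157.32° − 251.51° = -94.19°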